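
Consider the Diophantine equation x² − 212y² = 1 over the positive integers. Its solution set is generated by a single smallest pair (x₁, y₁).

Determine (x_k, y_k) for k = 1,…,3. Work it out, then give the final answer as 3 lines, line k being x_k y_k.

66249 4550
8777860001 602865900
1163048894346249 79878526013650

[14; 1,1,3,1,1,…,1,1,28] for √212; ℓ=14 ⇒ convergent index 13
step 0: (14, 1)  from 14·(1,0) + (0,1)
step 1: (15, 1)  from 1·(14,1) + (1,0)
…
step 6: (364, 25)  from 1·(233,16) + (131,9)
step 7: (2417, 166)  from 6·(364,25) + (233,16)
…
step 9: (5198, 357)  from 1·(2781,191) + (2417,166)
step 10: (7979, 548)  from 1·(5198,357) + (2781,191)
…
step 12: (37114, 2549)  from 1·(29135,2001) + (7979,548)
step 13: (66249, 4550)  from 1·(37114,2549) + (29135,2001)
(x₁, y₁) = (66249, 4550);  66249² − 212·4550² = 1 ✓
(x_2, y_2) = (66249·66249 + 212·4550·4550, 66249·4550 + 4550·66249) = (8777860001, 602865900)
(x_3, y_3) = (66249·8777860001 + 212·4550·602865900, 66249·602865900 + 4550·8777860001) = (1163048894346249, 79878526013650)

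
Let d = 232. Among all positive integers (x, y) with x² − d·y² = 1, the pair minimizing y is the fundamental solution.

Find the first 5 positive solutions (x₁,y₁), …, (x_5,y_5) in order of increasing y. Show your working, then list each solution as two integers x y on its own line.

19603 1287
768555217 50458122
30131975818099 1978261129845
1181354243155834177 77559705806244948
46316174427035658925363 3040805823861378301443

√232 = [15; 4,3,7,3,4,30, …], period ℓ=6 (even) → k=5
step 0: (15, 1)  from 15·(1,0) + (0,1)
step 1: (61, 4)  from 4·(15,1) + (1,0)
step 2: (198, 13)  from 3·(61,4) + (15,1)
step 3: (1447, 95)  from 7·(198,13) + (61,4)
step 4: (4539, 298)  from 3·(1447,95) + (198,13)
step 5: (19603, 1287)  from 4·(4539,298) + (1447,95)
(x₁, y₁) = (19603, 1287);  19603² − 232·1287² = 1 ✓
k=2:  x_2 = 19603·19603+232·1287·1287 = 768555217,  y_2 = 19603·1287+1287·19603 = 50458122
k=3:  x_3 = 19603·768555217+232·1287·50458122 = 30131975818099,  y_3 = 19603·50458122+1287·768555217 = 1978261129845
k=4:  x_4 = 19603·30131975818099+232·1287·1978261129845 = 1181354243155834177,  y_4 = 19603·1978261129845+1287·30131975818099 = 77559705806244948
k=5:  x_5 = 19603·1181354243155834177+232·1287·77559705806244948 = 46316174427035658925363,  y_5 = 19603·77559705806244948+1287·1181354243155834177 = 3040805823861378301443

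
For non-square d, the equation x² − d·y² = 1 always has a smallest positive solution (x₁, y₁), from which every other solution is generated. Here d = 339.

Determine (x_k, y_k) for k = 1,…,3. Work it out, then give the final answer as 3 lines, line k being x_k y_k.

√339 → a₀=18, period (2,2,2,1,17,1,2,2,2,36); ℓ=10 even so k=9
a_0=18:  p_0=18·1+0=18,  q_0=18·0+1=1
…
a_2=2:  p_2=2·37+18=92,  q_2=2·2+1=5
…
a_4=1:  p_4=1·221+92=313,  q_4=1·12+5=17
…
a_8=2:  p_8=2·17252+5855=40359,  q_8=2·937+318=2192
a_9=2:  p_9=2·40359+17252=97970,  q_9=2·2192+937=5321
→ (97970, 5321).  Check: 97970²=9598120900, 339·5321²=9598120899, difference 1.
n=2: (97970,5321)∘(97970,5321) = (97970·97970+339·5321·5321, 97970·5321+5321·97970) = (19196241799,1042596740)
n=3: (19196241799,1042596740)∘(97970,5321) = (97970·19196241799+339·5321·1042596740, 97970·1042596740+5321·19196241799) = (3761311617998090,204286405230279)

97970 5321
19196241799 1042596740
3761311617998090 204286405230279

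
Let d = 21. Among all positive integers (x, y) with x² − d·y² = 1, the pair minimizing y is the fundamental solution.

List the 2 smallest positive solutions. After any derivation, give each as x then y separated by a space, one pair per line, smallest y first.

√21 → a₀=4, period (1,1,2,1,1,8); ℓ=6 even so k=5
k=0  a_k=4  p_k/q_k = 4/1
k=1  a_k=1  p_k/q_k = 5/1
k=2  a_k=1  p_k/q_k = 9/2
…
k=4  a_k=1  p_k/q_k = 32/7
k=5  a_k=1  p_k/q_k = 55/12
(x₁, y₁) = (55, 12);  55² − 21·12² = 1 ✓
k=2:  x_2 = 55·55+21·12·12 = 6049,  y_2 = 55·12+12·55 = 1320

55 12
6049 1320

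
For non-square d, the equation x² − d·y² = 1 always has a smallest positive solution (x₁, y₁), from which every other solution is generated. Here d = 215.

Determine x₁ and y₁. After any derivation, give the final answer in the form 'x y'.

44 3

√215 = [14; 1,1,1,28, …], period ℓ=4 (even) → k=3
k=0  a_k=14  p_k/q_k = 14/1
…
k=2  a_k=1  p_k/q_k = 29/2
k=3  a_k=1  p_k/q_k = 44/3
fundamental: x₁=44, y₁=3  (since 1936 − 215·9 = 1)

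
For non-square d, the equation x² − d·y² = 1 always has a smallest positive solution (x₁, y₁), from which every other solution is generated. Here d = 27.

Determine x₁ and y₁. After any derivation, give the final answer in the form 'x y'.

√27 = [5; 5,10, …], period ℓ=2 (even) → k=1
step 0: (5, 1)  from 5·(1,0) + (0,1)
step 1: (26, 5)  from 5·(5,1) + (1,0)
→ (26, 5).  Check: 26²=676, 27·5²=675, difference 1.

26 5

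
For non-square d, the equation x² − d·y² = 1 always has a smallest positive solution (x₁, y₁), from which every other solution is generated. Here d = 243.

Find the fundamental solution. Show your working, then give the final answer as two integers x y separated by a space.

70226 4505

√243 = [15; 1,1,2,3,15,3,2,1,1,30, …], period ℓ=10 (even) → k=9
k=0  a_k=15  p_k/q_k = 15/1
…
k=7  a_k=2  p_k/q_k = 28901/1854
k=8  a_k=1  p_k/q_k = 41325/2651
k=9  a_k=1  p_k/q_k = 70226/4505
→ (70226, 4505).  Check: 70226²=4931691076, 243·4505²=4931691075, difference 1.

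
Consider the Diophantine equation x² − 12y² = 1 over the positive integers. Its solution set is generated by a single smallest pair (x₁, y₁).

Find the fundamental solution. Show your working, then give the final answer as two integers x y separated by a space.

d=12: √d = [3; 2,6] (ℓ=2, even), read p_1/q_1
a_0=3:  p_0=3·1+0=3,  q_0=3·0+1=1
a_1=2:  p_1=2·3+1=7,  q_1=2·1+0=2
fundamental: x₁=7, y₁=2  (since 49 − 12·4 = 1)

7 2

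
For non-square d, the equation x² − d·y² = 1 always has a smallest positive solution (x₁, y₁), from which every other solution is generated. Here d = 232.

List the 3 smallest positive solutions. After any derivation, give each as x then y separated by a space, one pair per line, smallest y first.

√232 → a₀=15, period (4,3,7,3,4,30); ℓ=6 even so k=5
step 0: (15, 1)  from 15·(1,0) + (0,1)
step 1: (61, 4)  from 4·(15,1) + (1,0)
…
step 4: (4539, 298)  from 3·(1447,95) + (198,13)
step 5: (19603, 1287)  from 4·(4539,298) + (1447,95)
fundamental: x₁=19603, y₁=1287  (since 384277609 − 232·1656369 = 1)
(x_2, y_2) = (19603·19603 + 232·1287·1287, 19603·1287 + 1287·19603) = (768555217, 50458122)
(x_3, y_3) = (19603·768555217 + 232·1287·50458122, 19603·50458122 + 1287·768555217) = (30131975818099, 1978261129845)

19603 1287
768555217 50458122
30131975818099 1978261129845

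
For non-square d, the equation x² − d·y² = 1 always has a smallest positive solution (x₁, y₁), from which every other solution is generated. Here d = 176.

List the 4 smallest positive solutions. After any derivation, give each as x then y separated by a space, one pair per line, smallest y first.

199 15
79201 5970
31521799 2376045
12545596801 945659940

[13; 3,1,3,26] for √176; ℓ=4 ⇒ convergent index 3
i=0: a=13 ⇒ p=13, q=1
i=1: a=3 ⇒ p=40, q=3
i=2: a=1 ⇒ p=53, q=4
i=3: a=3 ⇒ p=199, q=15
(x₁, y₁) = (199, 15);  199² − 176·15² = 1 ✓
k=2:  x_2 = 199·199+176·15·15 = 79201,  y_2 = 199·15+15·199 = 5970
k=3:  x_3 = 199·79201+176·15·5970 = 31521799,  y_3 = 199·5970+15·79201 = 2376045
k=4:  x_4 = 199·31521799+176·15·2376045 = 12545596801,  y_4 = 199·2376045+15·31521799 = 945659940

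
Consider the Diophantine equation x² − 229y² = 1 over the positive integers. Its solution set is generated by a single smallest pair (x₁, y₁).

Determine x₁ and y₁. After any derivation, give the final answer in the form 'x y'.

5848201 386460

d=229: √d = [15; 7,1,1,7,30] (ℓ=5, odd), read p_9/q_9
a_0=15:  p_0=15·1+0=15,  q_0=15·0+1=1
a_1=7:  p_1=7·15+1=106,  q_1=7·1+0=7
…
a_3=1:  p_3=1·121+106=227,  q_3=1·8+7=15
a_4=7:  p_4=7·227+121=1710,  q_4=7·15+8=113
…
a_6=7:  p_6=7·51527+1710=362399,  q_6=7·3405+113=23948
a_7=1:  p_7=1·362399+51527=413926,  q_7=1·23948+3405=27353
a_8=1:  p_8=1·413926+362399=776325,  q_8=1·27353+23948=51301
a_9=7:  p_9=7·776325+413926=5848201,  q_9=7·51301+27353=386460
fundamental: x₁=5848201, y₁=386460  (since 34201454936401 − 229·149351331600 = 1)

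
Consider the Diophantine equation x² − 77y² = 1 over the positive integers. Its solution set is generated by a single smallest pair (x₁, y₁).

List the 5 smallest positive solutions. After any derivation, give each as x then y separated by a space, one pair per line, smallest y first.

351 40
246401 28080
172973151 19712120
121426905601 13837880160
85241514758751 9714172160200

[8; 1,3,2,3,1,16] for √77; ℓ=6 ⇒ convergent index 5
i=0: a=8 ⇒ p=8, q=1
…
i=3: a=2 ⇒ p=79, q=9
i=4: a=3 ⇒ p=272, q=31
i=5: a=1 ⇒ p=351, q=40
fundamental: x₁=351, y₁=40  (since 123201 − 77·1600 = 1)
k=2:  x_2 = 351·351+77·40·40 = 246401,  y_2 = 351·40+40·351 = 28080
k=3:  x_3 = 351·246401+77·40·28080 = 172973151,  y_3 = 351·28080+40·246401 = 19712120
k=4:  x_4 = 351·172973151+77·40·19712120 = 121426905601,  y_4 = 351·19712120+40·172973151 = 13837880160
k=5:  x_5 = 351·121426905601+77·40·13837880160 = 85241514758751,  y_5 = 351·13837880160+40·121426905601 = 9714172160200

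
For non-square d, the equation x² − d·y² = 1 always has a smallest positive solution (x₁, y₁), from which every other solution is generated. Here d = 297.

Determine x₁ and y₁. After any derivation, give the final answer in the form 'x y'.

48599 2820

√297 → a₀=17, period (4,3,1,1,2,1,1,3,4,34); ℓ=10 even so k=9
k=0  a_k=17  p_k/q_k = 17/1
…
k=2  a_k=3  p_k/q_k = 224/13
k=3  a_k=1  p_k/q_k = 293/17
…
k=5  a_k=2  p_k/q_k = 1327/77
k=6  a_k=1  p_k/q_k = 1844/107
…
k=8  a_k=3  p_k/q_k = 11357/659
k=9  a_k=4  p_k/q_k = 48599/2820
→ (48599, 2820).  Check: 48599²=2361862801, 297·2820²=2361862800, difference 1.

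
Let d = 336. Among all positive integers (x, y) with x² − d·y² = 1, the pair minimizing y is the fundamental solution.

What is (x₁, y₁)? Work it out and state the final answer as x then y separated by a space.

√336 → a₀=18, period (3,36); ℓ=2 even so k=1
a_0=18:  p_0=18·1+0=18,  q_0=18·0+1=1
a_1=3:  p_1=3·18+1=55,  q_1=3·1+0=3
fundamental: x₁=55, y₁=3  (since 3025 − 336·9 = 1)

55 3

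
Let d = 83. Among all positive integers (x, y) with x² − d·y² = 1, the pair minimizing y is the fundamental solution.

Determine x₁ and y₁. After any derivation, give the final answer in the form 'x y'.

√83 = [9; 9,18, …], period ℓ=2 (even) → k=1
i=0: a=9 ⇒ p=9, q=1
i=1: a=9 ⇒ p=82, q=9
fundamental: x₁=82, y₁=9  (since 6724 − 83·81 = 1)

82 9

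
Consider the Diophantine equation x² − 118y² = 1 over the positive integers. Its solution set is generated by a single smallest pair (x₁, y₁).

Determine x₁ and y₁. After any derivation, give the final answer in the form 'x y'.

[10; 1,6,3,2,10,2,3,6,1,20] for √118; ℓ=10 ⇒ convergent index 9
a_0=10:  p_0=10·1+0=10,  q_0=10·0+1=1
a_1=1:  p_1=1·10+1=11,  q_1=1·1+0=1
a_2=6:  p_2=6·11+10=76,  q_2=6·1+1=7
a_3=3:  p_3=3·76+11=239,  q_3=3·7+1=22
a_4=2:  p_4=2·239+76=554,  q_4=2·22+7=51
a_5=10:  p_5=10·554+239=5779,  q_5=10·51+22=532
a_6=2:  p_6=2·5779+554=12112,  q_6=2·532+51=1115
…
a_8=6:  p_8=6·42115+12112=264802,  q_8=6·3877+1115=24377
a_9=1:  p_9=1·264802+42115=306917,  q_9=1·24377+3877=28254
fundamental: x₁=306917, y₁=28254  (since 94198044889 − 118·798288516 = 1)

306917 28254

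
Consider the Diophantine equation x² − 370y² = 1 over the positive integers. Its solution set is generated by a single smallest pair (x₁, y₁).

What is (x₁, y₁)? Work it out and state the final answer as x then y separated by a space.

√370 = [19; 4,4,38, …], period ℓ=3 (odd) → k=5
i=0: a=19 ⇒ p=19, q=1
i=1: a=4 ⇒ p=77, q=4
…
i=4: a=4 ⇒ p=50339, q=2617
i=5: a=4 ⇒ p=213859, q=11118
fundamental: x₁=213859, y₁=11118  (since 45735671881 − 370·123609924 = 1)

213859 11118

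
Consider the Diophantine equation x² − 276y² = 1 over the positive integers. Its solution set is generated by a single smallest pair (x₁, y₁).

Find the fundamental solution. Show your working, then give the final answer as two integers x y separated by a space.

7775 468

√276 = [16; 1,1,1,1,2,2,2,1,1,1,1,32, …], period ℓ=12 (even) → k=11
step 0: (16, 1)  from 16·(1,0) + (0,1)
step 1: (17, 1)  from 1·(16,1) + (1,0)
…
step 3: (50, 3)  from 1·(33,2) + (17,1)
step 4: (83, 5)  from 1·(50,3) + (33,2)
step 5: (216, 13)  from 2·(83,5) + (50,3)
step 6: (515, 31)  from 2·(216,13) + (83,5)
…
step 8: (1761, 106)  from 1·(1246,75) + (515,31)
step 9: (3007, 181)  from 1·(1761,106) + (1246,75)
step 10: (4768, 287)  from 1·(3007,181) + (1761,106)
step 11: (7775, 468)  from 1·(4768,287) + (3007,181)
→ (7775, 468).  Check: 7775²=60450625, 276·468²=60450624, difference 1.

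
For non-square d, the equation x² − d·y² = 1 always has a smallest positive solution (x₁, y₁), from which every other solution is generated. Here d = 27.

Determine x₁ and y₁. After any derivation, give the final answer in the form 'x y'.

d=27: √d = [5; 5,10] (ℓ=2, even), read p_1/q_1
step 0: (5, 1)  from 5·(1,0) + (0,1)
step 1: (26, 5)  from 5·(5,1) + (1,0)
fundamental: x₁=26, y₁=5  (since 676 − 27·25 = 1)

26 5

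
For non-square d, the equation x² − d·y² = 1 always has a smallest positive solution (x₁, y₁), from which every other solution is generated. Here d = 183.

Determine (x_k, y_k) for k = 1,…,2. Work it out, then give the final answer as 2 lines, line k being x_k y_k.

487 36
474337 35064

[13; 1,1,8,1,1,26] for √183; ℓ=6 ⇒ convergent index 5
step 0: (13, 1)  from 13·(1,0) + (0,1)
step 1: (14, 1)  from 1·(13,1) + (1,0)
…
step 3: (230, 17)  from 8·(27,2) + (14,1)
step 4: (257, 19)  from 1·(230,17) + (27,2)
step 5: (487, 36)  from 1·(257,19) + (230,17)
fundamental: x₁=487, y₁=36  (since 237169 − 183·1296 = 1)
n=2: (487,36)∘(487,36) = (487·487+183·36·36, 487·36+36·487) = (474337,35064)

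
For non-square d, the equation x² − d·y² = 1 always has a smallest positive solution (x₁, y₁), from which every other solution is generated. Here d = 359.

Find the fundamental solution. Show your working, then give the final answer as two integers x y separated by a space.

√359 = [18; 1,17,1,36, …], period ℓ=4 (even) → k=3
k=0  a_k=18  p_k/q_k = 18/1
…
k=2  a_k=17  p_k/q_k = 341/18
k=3  a_k=1  p_k/q_k = 360/19
(x₁, y₁) = (360, 19);  360² − 359·19² = 1 ✓

360 19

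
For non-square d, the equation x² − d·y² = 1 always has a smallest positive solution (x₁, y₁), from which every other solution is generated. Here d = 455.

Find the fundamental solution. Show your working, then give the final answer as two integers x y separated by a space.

64 3

d=455: √d = [21; 3,42] (ℓ=2, even), read p_1/q_1
a_0=21:  p_0=21·1+0=21,  q_0=21·0+1=1
a_1=3:  p_1=3·21+1=64,  q_1=3·1+0=3
fundamental: x₁=64, y₁=3  (since 4096 − 455·9 = 1)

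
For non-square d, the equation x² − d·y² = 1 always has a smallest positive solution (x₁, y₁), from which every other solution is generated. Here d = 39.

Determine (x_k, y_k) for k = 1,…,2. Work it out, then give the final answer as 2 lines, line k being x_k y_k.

25 4
1249 200

d=39: √d = [6; 4,12] (ℓ=2, even), read p_1/q_1
k=0  a_k=6  p_k/q_k = 6/1
k=1  a_k=4  p_k/q_k = 25/4
(x₁, y₁) = (25, 4);  25² − 39·4² = 1 ✓
k=2:  x_2 = 25·25+39·4·4 = 1249,  y_2 = 25·4+4·25 = 200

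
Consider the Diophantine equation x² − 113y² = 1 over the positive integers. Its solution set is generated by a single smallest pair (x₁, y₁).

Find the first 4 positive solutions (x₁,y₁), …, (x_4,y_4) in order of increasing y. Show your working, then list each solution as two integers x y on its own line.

1204353 113296
2900932297217 272896754976
6987493029899166849 657328051091107760
16830816386073401651890177 1583310020631184911403584

[10; 1,1,1,2,2,1,1,1,20] for √113; ℓ=9 ⇒ convergent index 17
i=0: a=10 ⇒ p=10, q=1
i=1: a=1 ⇒ p=11, q=1
i=2: a=1 ⇒ p=21, q=2
i=3: a=1 ⇒ p=32, q=3
…
i=5: a=2 ⇒ p=202, q=19
i=6: a=1 ⇒ p=287, q=27
i=7: a=1 ⇒ p=489, q=46
i=8: a=1 ⇒ p=776, q=73
…
i=10: a=1 ⇒ p=16785, q=1579
i=11: a=1 ⇒ p=32794, q=3085
i=12: a=1 ⇒ p=49579, q=4664
i=13: a=2 ⇒ p=131952, q=12413
…
i=15: a=1 ⇒ p=445435, q=41903
i=16: a=1 ⇒ p=758918, q=71393
i=17: a=1 ⇒ p=1204353, q=113296
→ (1204353, 113296).  Check: 1204353²=1450466148609, 113·113296²=1450466148608, difference 1.
(x_2, y_2) = (1204353·1204353 + 113·113296·113296, 1204353·113296 + 113296·1204353) = (2900932297217, 272896754976)
(x_3, y_3) = (1204353·2900932297217 + 113·113296·272896754976, 1204353·272896754976 + 113296·2900932297217) = (6987493029899166849, 657328051091107760)
(x_4, y_4) = (1204353·6987493029899166849 + 113·113296·657328051091107760, 1204353·657328051091107760 + 113296·6987493029899166849) = (16830816386073401651890177, 1583310020631184911403584)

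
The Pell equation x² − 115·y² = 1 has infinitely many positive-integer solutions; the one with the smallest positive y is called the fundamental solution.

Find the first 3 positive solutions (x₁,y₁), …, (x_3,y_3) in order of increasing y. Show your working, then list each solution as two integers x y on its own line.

d=115: √d = [10; 1,2,1,1,1,1,1,2,1,20] (ℓ=10, even), read p_9/q_9
i=0: a=10 ⇒ p=10, q=1
i=1: a=1 ⇒ p=11, q=1
…
i=7: a=1 ⇒ p=311, q=29
i=8: a=2 ⇒ p=815, q=76
i=9: a=1 ⇒ p=1126, q=105
(x₁, y₁) = (1126, 105);  1126² − 115·105² = 1 ✓
(x_2, y_2) = (1126·1126 + 115·105·105, 1126·105 + 105·1126) = (2535751, 236460)
(x_3, y_3) = (1126·2535751 + 115·105·236460, 1126·236460 + 105·2535751) = (5710510126, 532507815)

1126 105
2535751 236460
5710510126 532507815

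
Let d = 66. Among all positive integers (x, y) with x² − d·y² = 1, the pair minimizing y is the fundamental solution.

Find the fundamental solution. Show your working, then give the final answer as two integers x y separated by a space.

65 8

d=66: √d = [8; 8,16] (ℓ=2, even), read p_1/q_1
step 0: (8, 1)  from 8·(1,0) + (0,1)
step 1: (65, 8)  from 8·(8,1) + (1,0)
(x₁, y₁) = (65, 8);  65² − 66·8² = 1 ✓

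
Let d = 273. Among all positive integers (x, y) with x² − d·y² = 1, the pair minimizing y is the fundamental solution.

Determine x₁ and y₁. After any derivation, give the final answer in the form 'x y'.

[16; 1,1,10,1,1,32] for √273; ℓ=6 ⇒ convergent index 5
i=0: a=16 ⇒ p=16, q=1
i=1: a=1 ⇒ p=17, q=1
…
i=3: a=10 ⇒ p=347, q=21
i=4: a=1 ⇒ p=380, q=23
i=5: a=1 ⇒ p=727, q=44
(x₁, y₁) = (727, 44);  727² − 273·44² = 1 ✓

727 44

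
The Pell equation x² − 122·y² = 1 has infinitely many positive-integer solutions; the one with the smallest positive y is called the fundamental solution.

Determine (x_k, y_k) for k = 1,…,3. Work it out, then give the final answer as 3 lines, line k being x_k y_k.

√122 = [11; 22, …], period ℓ=1 (odd) → k=1
i=0: a=11 ⇒ p=11, q=1
i=1: a=22 ⇒ p=243, q=22
(x₁, y₁) = (243, 22);  243² − 122·22² = 1 ✓
n=2: (243,22)∘(243,22) = (243·243+122·22·22, 243·22+22·243) = (118097,10692)
n=3: (118097,10692)∘(243,22) = (243·118097+122·22·10692, 243·10692+22·118097) = (57394899,5196290)

243 22
118097 10692
57394899 5196290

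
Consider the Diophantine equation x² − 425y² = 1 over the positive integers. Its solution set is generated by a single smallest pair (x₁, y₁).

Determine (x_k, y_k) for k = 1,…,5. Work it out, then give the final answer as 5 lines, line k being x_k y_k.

143649 6968
41270070401 2001892464
11856808685922849 575139701115304
3406437421806992601601 165236485849022716128
978662658398448551768841249 47472111910877388597026840

d=425: √d = [20; 1,1,1,1,1,1,40] (ℓ=7, odd), read p_13/q_13
step 0: (20, 1)  from 20·(1,0) + (0,1)
…
step 6: (268, 13)  from 1·(165,8) + (103,5)
step 7: (10885, 528)  from 40·(268,13) + (165,8)
step 8: (11153, 541)  from 1·(10885,528) + (268,13)
step 9: (22038, 1069)  from 1·(11153,541) + (10885,528)
step 10: (33191, 1610)  from 1·(22038,1069) + (11153,541)
step 11: (55229, 2679)  from 1·(33191,1610) + (22038,1069)
step 12: (88420, 4289)  from 1·(55229,2679) + (33191,1610)
step 13: (143649, 6968)  from 1·(88420,4289) + (55229,2679)
→ (143649, 6968).  Check: 143649²=20635035201, 425·6968²=20635035200, difference 1.
(x_2, y_2) = (143649·143649 + 425·6968·6968, 143649·6968 + 6968·143649) = (41270070401, 2001892464)
(x_3, y_3) = (143649·41270070401 + 425·6968·2001892464, 143649·2001892464 + 6968·41270070401) = (11856808685922849, 575139701115304)
(x_4, y_4) = (143649·11856808685922849 + 425·6968·575139701115304, 143649·575139701115304 + 6968·11856808685922849) = (3406437421806992601601, 165236485849022716128)
(x_5, y_5) = (143649·3406437421806992601601 + 425·6968·165236485849022716128, 143649·165236485849022716128 + 6968·3406437421806992601601) = (978662658398448551768841249, 47472111910877388597026840)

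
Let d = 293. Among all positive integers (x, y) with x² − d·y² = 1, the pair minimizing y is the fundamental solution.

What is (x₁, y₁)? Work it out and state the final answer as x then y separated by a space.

12320649 719780

√293 → a₀=17, period (8,1,1,8,34); ℓ=5 odd so k=9
i=0: a=17 ⇒ p=17, q=1
…
i=2: a=1 ⇒ p=154, q=9
…
i=4: a=8 ⇒ p=2482, q=145
…
i=6: a=8 ⇒ p=679914, q=39721
i=7: a=1 ⇒ p=764593, q=44668
i=8: a=1 ⇒ p=1444507, q=84389
i=9: a=8 ⇒ p=12320649, q=719780
→ (12320649, 719780).  Check: 12320649²=151798391781201, 293·719780²=151798391781200, difference 1.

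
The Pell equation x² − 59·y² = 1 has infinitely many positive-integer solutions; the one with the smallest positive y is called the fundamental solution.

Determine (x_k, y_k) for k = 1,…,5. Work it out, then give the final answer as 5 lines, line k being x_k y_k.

√59 = [7; 1,2,7,2,1,14, …], period ℓ=6 (even) → k=5
i=0: a=7 ⇒ p=7, q=1
…
i=2: a=2 ⇒ p=23, q=3
i=3: a=7 ⇒ p=169, q=22
i=4: a=2 ⇒ p=361, q=47
i=5: a=1 ⇒ p=530, q=69
fundamental: x₁=530, y₁=69  (since 280900 − 59·4761 = 1)
k=2:  x_2 = 530·530+59·69·69 = 561799,  y_2 = 530·69+69·530 = 73140
k=3:  x_3 = 530·561799+59·69·73140 = 595506410,  y_3 = 530·73140+69·561799 = 77528331
k=4:  x_4 = 530·595506410+59·69·77528331 = 631236232801,  y_4 = 530·77528331+69·595506410 = 82179957720
k=5:  x_5 = 530·631236232801+59·69·82179957720 = 669109811262650,  y_5 = 530·82179957720+69·631236232801 = 87110677654869

530 69
561799 73140
595506410 77528331
631236232801 82179957720
669109811262650 87110677654869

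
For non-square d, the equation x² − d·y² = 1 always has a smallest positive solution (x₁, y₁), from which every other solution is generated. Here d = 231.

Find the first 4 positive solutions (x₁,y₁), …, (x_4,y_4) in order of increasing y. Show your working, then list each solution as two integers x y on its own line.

76 5
11551 760
1755676 115515
266851201 17557520

d=231: √d = [15; 5,30] (ℓ=2, even), read p_1/q_1
step 0: (15, 1)  from 15·(1,0) + (0,1)
step 1: (76, 5)  from 5·(15,1) + (1,0)
→ (76, 5).  Check: 76²=5776, 231·5²=5775, difference 1.
(76+5√231)^2 = 11551 + 760√231
(76+5√231)^3 = 1755676 + 115515√231
(76+5√231)^4 = 266851201 + 17557520√231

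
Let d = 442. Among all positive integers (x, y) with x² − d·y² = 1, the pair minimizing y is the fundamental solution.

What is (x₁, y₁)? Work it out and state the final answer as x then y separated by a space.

√442 = [21; 42, …], period ℓ=1 (odd) → k=1
step 0: (21, 1)  from 21·(1,0) + (0,1)
step 1: (883, 42)  from 42·(21,1) + (1,0)
fundamental: x₁=883, y₁=42  (since 779689 − 442·1764 = 1)

883 42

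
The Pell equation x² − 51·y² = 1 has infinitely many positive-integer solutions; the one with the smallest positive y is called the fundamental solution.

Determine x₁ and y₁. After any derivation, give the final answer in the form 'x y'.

50 7

d=51: √d = [7; 7,14] (ℓ=2, even), read p_1/q_1
a_0=7:  p_0=7·1+0=7,  q_0=7·0+1=1
a_1=7:  p_1=7·7+1=50,  q_1=7·1+0=7
fundamental: x₁=50, y₁=7  (since 2500 − 51·49 = 1)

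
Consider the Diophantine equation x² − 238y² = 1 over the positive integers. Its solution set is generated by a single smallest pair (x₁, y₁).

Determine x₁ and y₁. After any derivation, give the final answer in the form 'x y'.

11663 756

d=238: √d = [15; 2,2,1,14,1,2,2,30] (ℓ=8, even), read p_7/q_7
k=0  a_k=15  p_k/q_k = 15/1
k=1  a_k=2  p_k/q_k = 31/2
k=2  a_k=2  p_k/q_k = 77/5
…
k=5  a_k=1  p_k/q_k = 1697/110
k=6  a_k=2  p_k/q_k = 4983/323
k=7  a_k=2  p_k/q_k = 11663/756
→ (11663, 756).  Check: 11663²=136025569, 238·756²=136025568, difference 1.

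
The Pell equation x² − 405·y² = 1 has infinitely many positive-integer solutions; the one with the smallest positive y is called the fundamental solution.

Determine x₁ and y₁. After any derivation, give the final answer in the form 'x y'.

161 8

d=405: √d = [20; 8,40] (ℓ=2, even), read p_1/q_1
a_0=20:  p_0=20·1+0=20,  q_0=20·0+1=1
a_1=8:  p_1=8·20+1=161,  q_1=8·1+0=8
→ (161, 8).  Check: 161²=25921, 405·8²=25920, difference 1.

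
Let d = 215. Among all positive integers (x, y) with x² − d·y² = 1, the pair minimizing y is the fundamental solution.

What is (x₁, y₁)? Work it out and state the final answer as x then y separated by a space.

44 3

d=215: √d = [14; 1,1,1,28] (ℓ=4, even), read p_3/q_3
i=0: a=14 ⇒ p=14, q=1
…
i=2: a=1 ⇒ p=29, q=2
i=3: a=1 ⇒ p=44, q=3
fundamental: x₁=44, y₁=3  (since 1936 − 215·9 = 1)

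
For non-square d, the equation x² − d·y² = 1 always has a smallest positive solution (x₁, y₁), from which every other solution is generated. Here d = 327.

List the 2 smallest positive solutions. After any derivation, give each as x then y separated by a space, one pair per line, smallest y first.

[18; 12,36] for √327; ℓ=2 ⇒ convergent index 1
a_0=18:  p_0=18·1+0=18,  q_0=18·0+1=1
a_1=12:  p_1=12·18+1=217,  q_1=12·1+0=12
(x₁, y₁) = (217, 12);  217² − 327·12² = 1 ✓
(217+12√327)^2 = 94177 + 5208√327

217 12
94177 5208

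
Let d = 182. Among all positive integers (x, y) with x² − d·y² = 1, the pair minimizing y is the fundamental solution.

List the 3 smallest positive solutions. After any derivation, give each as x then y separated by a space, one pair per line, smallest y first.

27 2
1457 108
78651 5830

√182 → a₀=13, period (2,26); ℓ=2 even so k=1
i=0: a=13 ⇒ p=13, q=1
i=1: a=2 ⇒ p=27, q=2
→ (27, 2).  Check: 27²=729, 182·2²=728, difference 1.
(x_2, y_2) = (27·27 + 182·2·2, 27·2 + 2·27) = (1457, 108)
(x_3, y_3) = (27·1457 + 182·2·108, 27·108 + 2·1457) = (78651, 5830)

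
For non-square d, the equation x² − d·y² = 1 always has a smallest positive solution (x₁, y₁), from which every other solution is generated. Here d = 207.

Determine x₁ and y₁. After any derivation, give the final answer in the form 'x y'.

d=207: √d = [14; 2,1,1,2,1,1,2,28] (ℓ=8, even), read p_7/q_7
i=0: a=14 ⇒ p=14, q=1
i=1: a=2 ⇒ p=29, q=2
i=2: a=1 ⇒ p=43, q=3
…
i=4: a=2 ⇒ p=187, q=13
i=5: a=1 ⇒ p=259, q=18
i=6: a=1 ⇒ p=446, q=31
i=7: a=2 ⇒ p=1151, q=80
fundamental: x₁=1151, y₁=80  (since 1324801 − 207·6400 = 1)

1151 80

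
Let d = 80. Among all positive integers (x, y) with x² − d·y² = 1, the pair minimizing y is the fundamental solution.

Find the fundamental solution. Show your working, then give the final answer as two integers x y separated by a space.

[8; 1,16] for √80; ℓ=2 ⇒ convergent index 1
k=0  a_k=8  p_k/q_k = 8/1
k=1  a_k=1  p_k/q_k = 9/1
fundamental: x₁=9, y₁=1  (since 81 − 80·1 = 1)

9 1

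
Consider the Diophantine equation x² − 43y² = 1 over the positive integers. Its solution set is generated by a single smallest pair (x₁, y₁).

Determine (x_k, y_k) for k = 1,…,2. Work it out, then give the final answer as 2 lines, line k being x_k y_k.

√43 → a₀=6, period (1,1,3,1,5,1,3,1,1,12); ℓ=10 even so k=9
step 0: (6, 1)  from 6·(1,0) + (0,1)
step 1: (7, 1)  from 1·(6,1) + (1,0)
…
step 3: (46, 7)  from 3·(13,2) + (7,1)
…
step 5: (341, 52)  from 5·(59,9) + (46,7)
step 6: (400, 61)  from 1·(341,52) + (59,9)
…
step 8: (1941, 296)  from 1·(1541,235) + (400,61)
step 9: (3482, 531)  from 1·(1941,296) + (1541,235)
→ (3482, 531).  Check: 3482²=12124324, 43·531²=12124323, difference 1.
(x_2, y_2) = (3482·3482 + 43·531·531, 3482·531 + 531·3482) = (24248647, 3697884)

3482 531
24248647 3697884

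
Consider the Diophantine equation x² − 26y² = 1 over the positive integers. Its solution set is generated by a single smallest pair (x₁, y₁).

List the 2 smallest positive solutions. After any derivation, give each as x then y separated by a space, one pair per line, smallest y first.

√26 = [5; 10, …], period ℓ=1 (odd) → k=1
k=0  a_k=5  p_k/q_k = 5/1
k=1  a_k=10  p_k/q_k = 51/10
fundamental: x₁=51, y₁=10  (since 2601 − 26·100 = 1)
(x_2, y_2) = (51·51 + 26·10·10, 51·10 + 10·51) = (5201, 1020)

51 10
5201 1020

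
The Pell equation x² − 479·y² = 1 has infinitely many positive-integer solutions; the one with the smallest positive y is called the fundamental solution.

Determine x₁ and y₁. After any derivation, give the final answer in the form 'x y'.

√479 = [21; 1,7,1,3,2,21,2,3,1,7,1,42, …], period ℓ=12 (even) → k=11
i=0: a=21 ⇒ p=21, q=1
…
i=2: a=7 ⇒ p=175, q=8
i=3: a=1 ⇒ p=197, q=9
i=4: a=3 ⇒ p=766, q=35
i=5: a=2 ⇒ p=1729, q=79
i=6: a=21 ⇒ p=37075, q=1694
i=7: a=2 ⇒ p=75879, q=3467
…
i=9: a=1 ⇒ p=340591, q=15562
i=10: a=7 ⇒ p=2648849, q=121029
i=11: a=1 ⇒ p=2989440, q=136591
→ (2989440, 136591).  Check: 2989440²=8936751513600, 479·136591²=8936751513599, difference 1.

2989440 136591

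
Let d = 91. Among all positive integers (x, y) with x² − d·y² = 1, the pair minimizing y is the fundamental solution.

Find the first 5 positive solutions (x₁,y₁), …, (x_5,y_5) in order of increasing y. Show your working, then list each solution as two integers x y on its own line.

1574 165
4954951 519420
15598184174 1635133995
49103078824801 5147401296840
154576476542289374 16204017647318325

d=91: √d = [9; 1,1,5,1,5,1,1,18] (ℓ=8, even), read p_7/q_7
a_0=9:  p_0=9·1+0=9,  q_0=9·0+1=1
a_1=1:  p_1=1·9+1=10,  q_1=1·1+0=1
…
a_3=5:  p_3=5·19+10=105,  q_3=5·2+1=11
…
a_5=5:  p_5=5·124+105=725,  q_5=5·13+11=76
a_6=1:  p_6=1·725+124=849,  q_6=1·76+13=89
a_7=1:  p_7=1·849+725=1574,  q_7=1·89+76=165
fundamental: x₁=1574, y₁=165  (since 2477476 − 91·27225 = 1)
(1574+165√91)^2 = 4954951 + 519420√91
(1574+165√91)^3 = 15598184174 + 1635133995√91
(1574+165√91)^4 = 49103078824801 + 5147401296840√91
(1574+165√91)^5 = 154576476542289374 + 16204017647318325√91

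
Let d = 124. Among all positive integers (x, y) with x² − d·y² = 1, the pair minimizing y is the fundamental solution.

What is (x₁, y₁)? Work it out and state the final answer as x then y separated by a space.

4620799 414960

√124 = [11; 7,2,1,1,1,…,2,7,22, …], period ℓ=16 (even) → k=15
i=0: a=11 ⇒ p=11, q=1
…
i=10: a=3 ⇒ p=67292, q=6043
…
i=14: a=2 ⇒ p=626251, q=56239
i=15: a=7 ⇒ p=4620799, q=414960
→ (4620799, 414960).  Check: 4620799²=21351783398401, 124·414960²=21351783398400, difference 1.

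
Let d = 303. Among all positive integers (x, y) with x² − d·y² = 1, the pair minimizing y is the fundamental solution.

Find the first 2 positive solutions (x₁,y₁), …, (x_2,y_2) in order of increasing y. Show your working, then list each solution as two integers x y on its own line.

2524 145
12741151 731960

√303 → a₀=17, period (2,2,5,2,2,34); ℓ=6 even so k=5
a_0=17:  p_0=17·1+0=17,  q_0=17·0+1=1
…
a_4=2:  p_4=2·470+87=1027,  q_4=2·27+5=59
a_5=2:  p_5=2·1027+470=2524,  q_5=2·59+27=145
fundamental: x₁=2524, y₁=145  (since 6370576 − 303·21025 = 1)
(x_2, y_2) = (2524·2524 + 303·145·145, 2524·145 + 145·2524) = (12741151, 731960)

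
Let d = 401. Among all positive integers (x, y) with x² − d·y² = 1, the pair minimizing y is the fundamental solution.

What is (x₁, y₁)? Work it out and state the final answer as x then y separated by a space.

801 40

d=401: √d = [20; 40] (ℓ=1, odd), read p_1/q_1
step 0: (20, 1)  from 20·(1,0) + (0,1)
step 1: (801, 40)  from 40·(20,1) + (1,0)
(x₁, y₁) = (801, 40);  801² − 401·40² = 1 ✓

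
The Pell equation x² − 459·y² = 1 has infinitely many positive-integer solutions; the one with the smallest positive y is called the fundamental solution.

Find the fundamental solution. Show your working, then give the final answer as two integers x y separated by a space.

√459 → a₀=21, period (2,2,1,4,21,4,1,2,2,42); ℓ=10 even so k=9
k=0  a_k=21  p_k/q_k = 21/1
k=1  a_k=2  p_k/q_k = 43/2
k=2  a_k=2  p_k/q_k = 107/5
…
k=4  a_k=4  p_k/q_k = 707/33
k=5  a_k=21  p_k/q_k = 14997/700
k=6  a_k=4  p_k/q_k = 60695/2833
…
k=8  a_k=2  p_k/q_k = 212079/9899
k=9  a_k=2  p_k/q_k = 499850/23331
fundamental: x₁=499850, y₁=23331  (since 249850022500 − 459·544335561 = 1)

499850 23331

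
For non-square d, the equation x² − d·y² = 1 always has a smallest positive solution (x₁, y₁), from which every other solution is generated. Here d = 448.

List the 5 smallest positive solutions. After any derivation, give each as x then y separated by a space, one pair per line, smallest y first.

127 6
32257 1524
8193151 387090
2081028097 98319336
528572943487 24972724254

√448 = [21; 6,42, …], period ℓ=2 (even) → k=1
a_0=21:  p_0=21·1+0=21,  q_0=21·0+1=1
a_1=6:  p_1=6·21+1=127,  q_1=6·1+0=6
fundamental: x₁=127, y₁=6  (since 16129 − 448·36 = 1)
(127+6√448)^2 = 32257 + 1524√448
(127+6√448)^3 = 8193151 + 387090√448
(127+6√448)^4 = 2081028097 + 98319336√448
(127+6√448)^5 = 528572943487 + 24972724254√448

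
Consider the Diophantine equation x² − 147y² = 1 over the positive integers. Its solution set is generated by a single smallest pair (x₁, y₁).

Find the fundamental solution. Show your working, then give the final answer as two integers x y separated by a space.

[12; 8,24] for √147; ℓ=2 ⇒ convergent index 1
step 0: (12, 1)  from 12·(1,0) + (0,1)
step 1: (97, 8)  from 8·(12,1) + (1,0)
→ (97, 8).  Check: 97²=9409, 147·8²=9408, difference 1.

97 8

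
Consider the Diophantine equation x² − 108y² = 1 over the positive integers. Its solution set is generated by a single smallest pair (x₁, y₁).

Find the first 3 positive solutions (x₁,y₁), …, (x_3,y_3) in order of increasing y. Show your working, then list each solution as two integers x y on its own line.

1351 130
3650401 351260
9863382151 949104390

√108 = [10; 2,1,1,4,1,1,2,20, …], period ℓ=8 (even) → k=7
a_0=10:  p_0=10·1+0=10,  q_0=10·0+1=1
a_1=2:  p_1=2·10+1=21,  q_1=2·1+0=2
a_2=1:  p_2=1·21+10=31,  q_2=1·2+1=3
a_3=1:  p_3=1·31+21=52,  q_3=1·3+2=5
a_4=4:  p_4=4·52+31=239,  q_4=4·5+3=23
…
a_6=1:  p_6=1·291+239=530,  q_6=1·28+23=51
a_7=2:  p_7=2·530+291=1351,  q_7=2·51+28=130
→ (1351, 130).  Check: 1351²=1825201, 108·130²=1825200, difference 1.
k=2:  x_2 = 1351·1351+108·130·130 = 3650401,  y_2 = 1351·130+130·1351 = 351260
k=3:  x_3 = 1351·3650401+108·130·351260 = 9863382151,  y_3 = 1351·351260+130·3650401 = 949104390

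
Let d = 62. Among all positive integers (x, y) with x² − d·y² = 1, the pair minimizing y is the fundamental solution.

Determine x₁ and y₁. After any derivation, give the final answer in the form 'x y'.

63 8

[7; 1,6,1,14] for √62; ℓ=4 ⇒ convergent index 3
k=0  a_k=7  p_k/q_k = 7/1
k=1  a_k=1  p_k/q_k = 8/1
k=2  a_k=6  p_k/q_k = 55/7
k=3  a_k=1  p_k/q_k = 63/8
fundamental: x₁=63, y₁=8  (since 3969 − 62·64 = 1)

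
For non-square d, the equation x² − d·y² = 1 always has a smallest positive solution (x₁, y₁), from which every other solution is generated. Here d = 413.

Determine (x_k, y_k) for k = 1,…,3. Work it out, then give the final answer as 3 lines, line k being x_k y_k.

√413 = [20; 3,9,1,4,1,9,3,40, …], period ℓ=8 (even) → k=7
i=0: a=20 ⇒ p=20, q=1
…
i=2: a=9 ⇒ p=569, q=28
…
i=4: a=4 ⇒ p=3089, q=152
i=5: a=1 ⇒ p=3719, q=183
i=6: a=9 ⇒ p=36560, q=1799
i=7: a=3 ⇒ p=113399, q=5580
fundamental: x₁=113399, y₁=5580  (since 12859333201 − 413·31136400 = 1)
k=2:  x_2 = 113399·113399+413·5580·5580 = 25718666401,  y_2 = 113399·5580+5580·113399 = 1265532840
k=3:  x_3 = 113399·25718666401+413·5580·1265532840 = 5832942102300599,  y_3 = 113399·1265532840+5580·25718666401 = 287020317040740

113399 5580
25718666401 1265532840
5832942102300599 287020317040740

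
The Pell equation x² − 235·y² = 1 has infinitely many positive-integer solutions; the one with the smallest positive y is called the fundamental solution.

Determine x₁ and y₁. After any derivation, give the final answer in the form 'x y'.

46 3

√235 = [15; 3,30, …], period ℓ=2 (even) → k=1
i=0: a=15 ⇒ p=15, q=1
i=1: a=3 ⇒ p=46, q=3
fundamental: x₁=46, y₁=3  (since 2116 − 235·9 = 1)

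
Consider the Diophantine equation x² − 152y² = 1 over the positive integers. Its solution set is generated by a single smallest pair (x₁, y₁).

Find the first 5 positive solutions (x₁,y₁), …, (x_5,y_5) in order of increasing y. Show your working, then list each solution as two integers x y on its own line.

[12; 3,24] for √152; ℓ=2 ⇒ convergent index 1
i=0: a=12 ⇒ p=12, q=1
i=1: a=3 ⇒ p=37, q=3
(x₁, y₁) = (37, 3);  37² − 152·3² = 1 ✓
(37+3√152)^2 = 2737 + 222√152
(37+3√152)^3 = 202501 + 16425√152
(37+3√152)^4 = 14982337 + 1215228√152
(37+3√152)^5 = 1108490437 + 89910447√152

37 3
2737 222
202501 16425
14982337 1215228
1108490437 89910447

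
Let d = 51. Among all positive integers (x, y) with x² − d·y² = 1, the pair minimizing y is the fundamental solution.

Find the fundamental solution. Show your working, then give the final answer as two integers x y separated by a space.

50 7

d=51: √d = [7; 7,14] (ℓ=2, even), read p_1/q_1
a_0=7:  p_0=7·1+0=7,  q_0=7·0+1=1
a_1=7:  p_1=7·7+1=50,  q_1=7·1+0=7
(x₁, y₁) = (50, 7);  50² − 51·7² = 1 ✓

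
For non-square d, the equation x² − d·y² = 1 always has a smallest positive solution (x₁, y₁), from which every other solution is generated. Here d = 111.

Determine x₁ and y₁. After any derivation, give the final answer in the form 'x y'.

295 28

[10; 1,1,6,1,1,20] for √111; ℓ=6 ⇒ convergent index 5
a_0=10:  p_0=10·1+0=10,  q_0=10·0+1=1
a_1=1:  p_1=1·10+1=11,  q_1=1·1+0=1
…
a_3=6:  p_3=6·21+11=137,  q_3=6·2+1=13
a_4=1:  p_4=1·137+21=158,  q_4=1·13+2=15
a_5=1:  p_5=1·158+137=295,  q_5=1·15+13=28
→ (295, 28).  Check: 295²=87025, 111·28²=87024, difference 1.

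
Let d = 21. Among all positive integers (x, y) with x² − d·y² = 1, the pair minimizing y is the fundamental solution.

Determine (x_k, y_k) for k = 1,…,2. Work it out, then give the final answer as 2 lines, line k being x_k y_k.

d=21: √d = [4; 1,1,2,1,1,8] (ℓ=6, even), read p_5/q_5
i=0: a=4 ⇒ p=4, q=1
i=1: a=1 ⇒ p=5, q=1
…
i=3: a=2 ⇒ p=23, q=5
i=4: a=1 ⇒ p=32, q=7
i=5: a=1 ⇒ p=55, q=12
(x₁, y₁) = (55, 12);  55² − 21·12² = 1 ✓
(x_2, y_2) = (55·55 + 21·12·12, 55·12 + 12·55) = (6049, 1320)

55 12
6049 1320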